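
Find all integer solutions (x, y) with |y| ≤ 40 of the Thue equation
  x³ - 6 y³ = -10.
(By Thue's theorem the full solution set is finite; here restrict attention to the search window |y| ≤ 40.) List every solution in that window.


The equation is x³ - 6y³ = -10. For fixed y, x³ = 6·y³ − 10, so a solution requires the RHS to be a perfect cube.
Strategy: iterate y from -40 to 40, compute RHS = 6·y³ − 10, and check whether it is a (positive or negative) perfect cube.
Check small values of y:
  y = 0: RHS = -10 is not a perfect cube.
  y = 1: RHS = -4 is not a perfect cube.
  y = -1: RHS = -16 is not a perfect cube.
  y = 2: RHS = 38 is not a perfect cube.
  y = -2: RHS = -58 is not a perfect cube.
  y = 3: RHS = 152 is not a perfect cube.
  y = -3: RHS = -172 is not a perfect cube.
Continuing the search up to |y| = 40 finds no solutions either.
No (x, y) in the scanned range satisfies the equation.

No integer solutions with |y| ≤ 40.


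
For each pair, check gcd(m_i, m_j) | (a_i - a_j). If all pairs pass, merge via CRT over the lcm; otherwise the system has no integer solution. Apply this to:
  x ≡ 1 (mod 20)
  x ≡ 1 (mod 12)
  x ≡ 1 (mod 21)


Moduli 20, 12, 21 are not pairwise coprime, so CRT works modulo lcm(m_i) when all pairwise compatibility conditions hold.
Pairwise compatibility: gcd(m_i, m_j) must divide a_i - a_j for every pair.
Merge one congruence at a time:
  Start: x ≡ 1 (mod 20).
  Combine with x ≡ 1 (mod 12): gcd(20, 12) = 4; 1 - 1 = 0, which IS divisible by 4, so compatible.
    Write x = 1 + 20·t and substitute into x ≡ 1 (mod 12): 20·t ≡ 1 − 1 = 0 (mod 12).
    Divide the congruence (and modulus) by g = 4: 5·t ≡ 0 (mod 3).
    Reduce coefficients mod 3: 2·t ≡ 0 (mod 3).
    The inverse of 2 mod 3 is 2 (since 2·2 = 4 = 1·3 + 1), so t ≡ 2·0 = 0 ≡ 0 (mod 3).
    Then x = 1 + 20·0 = 1, valid modulo lcm(20, 12) = 60: x ≡ 1 (mod 60).
  Combine with x ≡ 1 (mod 21): gcd(60, 21) = 3; 1 - 1 = 0, which IS divisible by 3, so compatible.
    Write x = 1 + 60·t and substitute into x ≡ 1 (mod 21): 60·t ≡ 1 − 1 = 0 (mod 21).
    Divide the congruence (and modulus) by g = 3: 20·t ≡ 0 (mod 7).
    Reduce coefficients mod 7: 6·t ≡ 0 (mod 7).
    The inverse of 6 mod 7 is 6 (since 6·6 = 36 = 5·7 + 1), so t ≡ 6·0 = 0 ≡ 0 (mod 7).
    Then x = 1 + 60·0 = 1, valid modulo lcm(60, 21) = 420: x ≡ 1 (mod 420).
Verify: 1 mod 20 = 1, 1 mod 12 = 1, 1 mod 21 = 1.

x ≡ 1 (mod 420).


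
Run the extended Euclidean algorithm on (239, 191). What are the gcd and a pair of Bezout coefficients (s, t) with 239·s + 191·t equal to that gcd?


Euclidean algorithm on (239, 191) — divide until remainder is 0:
  239 = 1 · 191 + 48
  191 = 3 · 48 + 47
  48 = 1 · 47 + 1
  47 = 47 · 1 + 0
gcd(239, 191) = 1.
Track Bezout coefficients alongside the remainders: start with r₀ = 239 = a·1 + b·0 (s = 1, t = 0) and r₁ = 191 = a·0 + b·1 (s = 0, t = 1); each new remainder r_{k+1} = r_{k-1} − q_k·r_k inherits s_{k+1} = s_{k-1} − q_k·s_k, t_{k+1} = t_{k-1} − q_k·t_k, so r_k = a·s_k + b·t_k at every step:
  q = 1: r = 48, s = 1 − 1·0 = 1, t = 0 − 1·1 = -1  (check: 239·1 + 191·(-1) = 48)
  q = 3: r = 47, s = 0 − 3·1 = -3, t = 1 − 3·(-1) = 4  (check: 239·(-3) + 191·4 = 47)
  q = 1: r = 1, s = 1 − 1·(-3) = 4, t = -1 − 1·4 = -5  (check: 239·4 + 191·(-5) = 1)
The row with r = 1 (the gcd) gives the Bezout coefficients s = 4, t = -5.
Result: 239 · (4) + 191 · (-5) = 1.

gcd(239, 191) = 1; s = 4, t = -5 (check: 239·4 + 191·(-5) = 1).


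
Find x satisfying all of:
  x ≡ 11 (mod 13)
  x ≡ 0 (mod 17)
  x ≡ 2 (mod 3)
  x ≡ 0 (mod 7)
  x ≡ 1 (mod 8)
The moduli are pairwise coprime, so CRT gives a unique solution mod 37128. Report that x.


Product of moduli M = 13 · 17 · 3 · 7 · 8 = 37128.
Merge one congruence at a time:
  Start: x ≡ 11 (mod 13).
  Combine with x ≡ 0 (mod 17); new modulus lcm = 221.
    Write x = 11 + 13·t and substitute into x ≡ 0 (mod 17): 13·t ≡ 0 − 11 = -11 (mod 17).
    Reduce coefficients mod 17: 13·t ≡ 6 (mod 17).
    The inverse of 13 mod 17 is 4 (since 13·4 = 52 = 3·17 + 1), so t ≡ 4·6 = 24 ≡ 7 (mod 17).
    Then x = 11 + 13·7 = 102, valid modulo lcm(13, 17) = 221: x ≡ 102 (mod 221).
  Combine with x ≡ 2 (mod 3); new modulus lcm = 663.
    Write x = 102 + 221·t and substitute into x ≡ 2 (mod 3): 221·t ≡ 2 − 102 = -100 (mod 3).
    Reduce coefficients mod 3: 2·t ≡ 2 (mod 3).
    The inverse of 2 mod 3 is 2 (since 2·2 = 4 = 1·3 + 1), so t ≡ 2·2 = 4 ≡ 1 (mod 3).
    Then x = 102 + 221·1 = 323, valid modulo lcm(221, 3) = 663: x ≡ 323 (mod 663).
  Combine with x ≡ 0 (mod 7); new modulus lcm = 4641.
    Write x = 323 + 663·t and substitute into x ≡ 0 (mod 7): 663·t ≡ 0 − 323 = -323 (mod 7).
    Reduce coefficients mod 7: 5·t ≡ 6 (mod 7).
    The inverse of 5 mod 7 is 3 (since 5·3 = 15 = 2·7 + 1), so t ≡ 3·6 = 18 ≡ 4 (mod 7).
    Then x = 323 + 663·4 = 2975, valid modulo lcm(663, 7) = 4641: x ≡ 2975 (mod 4641).
  Combine with x ≡ 1 (mod 8); new modulus lcm = 37128.
    Write x = 2975 + 4641·t and substitute into x ≡ 1 (mod 8): 4641·t ≡ 1 − 2975 = -2974 (mod 8).
    Reduce coefficients mod 8: 1·t ≡ 2 (mod 8).
    So t ≡ 2 (mod 8).
    Then x = 2975 + 4641·2 = 12257, valid modulo lcm(4641, 8) = 37128: x ≡ 12257 (mod 37128).
Verify against each original: 12257 mod 13 = 11, 12257 mod 17 = 0, 12257 mod 3 = 2, 12257 mod 7 = 0, 12257 mod 8 = 1.

x ≡ 12257 (mod 37128).


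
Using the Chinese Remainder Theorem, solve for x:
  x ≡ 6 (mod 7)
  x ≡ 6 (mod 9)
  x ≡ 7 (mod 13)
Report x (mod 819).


Moduli 7, 9, 13 are pairwise coprime; by CRT there is a unique solution modulo M = 7 · 9 · 13 = 819.
Solve pairwise, accumulating the modulus:
  Start with x ≡ 6 (mod 7).
  Combine with x ≡ 6 (mod 9): since gcd(7, 9) = 1, we get a unique residue mod 63.
    Write x = 6 + 7·t and substitute into x ≡ 6 (mod 9): 7·t ≡ 6 − 6 = 0 (mod 9).
    The inverse of 7 mod 9 is 4 (since 7·4 = 28 = 3·9 + 1), so t ≡ 4·0 = 0 ≡ 0 (mod 9).
    Then x = 6 + 7·0 = 6, valid modulo lcm(7, 9) = 63: x ≡ 6 (mod 63).
  Combine with x ≡ 7 (mod 13): since gcd(63, 13) = 1, we get a unique residue mod 819.
    Write x = 6 + 63·t and substitute into x ≡ 7 (mod 13): 63·t ≡ 7 − 6 = 1 (mod 13).
    Reduce coefficients mod 13: 11·t ≡ 1 (mod 13).
    The inverse of 11 mod 13 is 6 (since 11·6 = 66 = 5·13 + 1), so t ≡ 6·1 = 6 ≡ 6 (mod 13).
    Then x = 6 + 63·6 = 384, valid modulo lcm(63, 13) = 819: x ≡ 384 (mod 819).
Verify: 384 mod 7 = 6 ✓, 384 mod 9 = 6 ✓, 384 mod 13 = 7 ✓.

x ≡ 384 (mod 819).


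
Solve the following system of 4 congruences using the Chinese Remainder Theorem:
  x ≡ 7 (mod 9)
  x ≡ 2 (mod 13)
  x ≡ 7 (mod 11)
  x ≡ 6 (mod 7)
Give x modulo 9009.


Product of moduli M = 9 · 13 · 11 · 7 = 9009.
Merge one congruence at a time:
  Start: x ≡ 7 (mod 9).
  Combine with x ≡ 2 (mod 13); new modulus lcm = 117.
    Write x = 7 + 9·t and substitute into x ≡ 2 (mod 13): 9·t ≡ 2 − 7 = -5 (mod 13).
    Reduce coefficients mod 13: 9·t ≡ 8 (mod 13).
    The inverse of 9 mod 13 is 3 (since 9·3 = 27 = 2·13 + 1), so t ≡ 3·8 = 24 ≡ 11 (mod 13).
    Then x = 7 + 9·11 = 106, valid modulo lcm(9, 13) = 117: x ≡ 106 (mod 117).
  Combine with x ≡ 7 (mod 11); new modulus lcm = 1287.
    Write x = 106 + 117·t and substitute into x ≡ 7 (mod 11): 117·t ≡ 7 − 106 = -99 (mod 11).
    Reduce coefficients mod 11: 7·t ≡ 0 (mod 11).
    The inverse of 7 mod 11 is 8 (since 7·8 = 56 = 5·11 + 1), so t ≡ 8·0 = 0 ≡ 0 (mod 11).
    Then x = 106 + 117·0 = 106, valid modulo lcm(117, 11) = 1287: x ≡ 106 (mod 1287).
  Combine with x ≡ 6 (mod 7); new modulus lcm = 9009.
    Write x = 106 + 1287·t and substitute into x ≡ 6 (mod 7): 1287·t ≡ 6 − 106 = -100 (mod 7).
    Reduce coefficients mod 7: 6·t ≡ 5 (mod 7).
    The inverse of 6 mod 7 is 6 (since 6·6 = 36 = 5·7 + 1), so t ≡ 6·5 = 30 ≡ 2 (mod 7).
    Then x = 106 + 1287·2 = 2680, valid modulo lcm(1287, 7) = 9009: x ≡ 2680 (mod 9009).
Verify against each original: 2680 mod 9 = 7, 2680 mod 13 = 2, 2680 mod 11 = 7, 2680 mod 7 = 6.

x ≡ 2680 (mod 9009).


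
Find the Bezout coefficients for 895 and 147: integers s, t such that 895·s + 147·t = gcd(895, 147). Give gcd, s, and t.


Euclidean algorithm on (895, 147) — divide until remainder is 0:
  895 = 6 · 147 + 13
  147 = 11 · 13 + 4
  13 = 3 · 4 + 1
  4 = 4 · 1 + 0
gcd(895, 147) = 1.
Track Bezout coefficients alongside the remainders: start with r₀ = 895 = a·1 + b·0 (s = 1, t = 0) and r₁ = 147 = a·0 + b·1 (s = 0, t = 1); each new remainder r_{k+1} = r_{k-1} − q_k·r_k inherits s_{k+1} = s_{k-1} − q_k·s_k, t_{k+1} = t_{k-1} − q_k·t_k, so r_k = a·s_k + b·t_k at every step:
  q = 6: r = 13, s = 1 − 6·0 = 1, t = 0 − 6·1 = -6  (check: 895·1 + 147·(-6) = 13)
  q = 11: r = 4, s = 0 − 11·1 = -11, t = 1 − 11·(-6) = 67  (check: 895·(-11) + 147·67 = 4)
  q = 3: r = 1, s = 1 − 3·(-11) = 34, t = -6 − 3·67 = -207  (check: 895·34 + 147·(-207) = 1)
The row with r = 1 (the gcd) gives the Bezout coefficients s = 34, t = -207.
Result: 895 · (34) + 147 · (-207) = 1.

gcd(895, 147) = 1; s = 34, t = -207 (check: 895·34 + 147·(-207) = 1).


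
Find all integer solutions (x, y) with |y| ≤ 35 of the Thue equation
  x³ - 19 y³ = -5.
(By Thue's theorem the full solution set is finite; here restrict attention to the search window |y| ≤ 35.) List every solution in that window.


The equation is x³ - 19y³ = -5. For fixed y, x³ = 19·y³ − 5, so a solution requires the RHS to be a perfect cube.
Strategy: iterate y from -35 to 35, compute RHS = 19·y³ − 5, and check whether it is a (positive or negative) perfect cube.
Check small values of y:
  y = 0: RHS = -5 is not a perfect cube.
  y = 1: RHS = 14 is not a perfect cube.
  y = -1: RHS = -24 is not a perfect cube.
  y = 2: RHS = 147 is not a perfect cube.
  y = -2: RHS = -157 is not a perfect cube.
  y = 3: RHS = 508 is not a perfect cube.
  y = -3: RHS = -518 is not a perfect cube.
Continuing the search up to |y| = 35 finds no solutions either.
No (x, y) in the scanned range satisfies the equation.

No integer solutions with |y| ≤ 35.


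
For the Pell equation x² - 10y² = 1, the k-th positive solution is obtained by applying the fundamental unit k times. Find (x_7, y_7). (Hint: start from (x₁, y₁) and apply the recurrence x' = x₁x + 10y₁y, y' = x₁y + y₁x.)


Step 1: Find the fundamental solution (x₁, y₁) of x² - 10y² = 1.
  Expand √10 as a continued fraction. a₀ = ⌊√10⌋ = 3; iterate m_{k+1} = d_k·a_k − m_k, d_{k+1} = (10 − m_{k+1}²)/d_k, a_{k+1} = ⌊(a₀ + m_{k+1})/d_{k+1}⌋ (starting m₀ = 0, d₀ = 1), with convergents p_k = a_k·p_{k-1} + p_{k-2}, q_k = a_k·q_{k-1} + q_{k-2} (p₋₁ = 1, q₋₁ = 0):
  k = 0: a₀ = 3; p₀/q₀ = 3/1; p₀² − 10·q₀² = 9 − 10 = -1.
  k = 1: m = 3, d = 1, a = ⌊(3 + 3)/1⌋ = 6; p/q = (6·3 + 1)/(6·1 + 0) = 19/6; p² − 10·q² = 361 − 360 = 1.
  The first convergent with p² − 10·q² = 1 gives the fundamental solution (x₁, y₁) = (19, 6).
Step 2: Apply the recurrence (x_{n+1}, y_{n+1}) = (x₁x_n + 10y₁y_n, x₁y_n + y₁x_n) repeatedly.
  From (x_1, y_1) = (19, 6): x_2 = 19·19 + 10·6·6 = 721; y_2 = 19·6 + 6·19 = 228.
  From (x_2, y_2) = (721, 228): x_3 = 19·721 + 10·6·228 = 27379; y_3 = 19·228 + 6·721 = 8658.
  From (x_3, y_3) = (27379, 8658): x_4 = 19·27379 + 10·6·8658 = 1039681; y_4 = 19·8658 + 6·27379 = 328776.
  From (x_4, y_4) = (1039681, 328776): x_5 = 19·1039681 + 10·6·328776 = 39480499; y_5 = 19·328776 + 6·1039681 = 12484830.
  From (x_5, y_5) = (39480499, 12484830): x_6 = 19·39480499 + 10·6·12484830 = 1499219281; y_6 = 19·12484830 + 6·39480499 = 474094764.
  From (x_6, y_6) = (1499219281, 474094764): x_7 = 19·1499219281 + 10·6·474094764 = 56930852179; y_7 = 19·474094764 + 6·1499219281 = 18003116202.
Step 3: Verify x_7² - 10·y_7² = 3241121929827149048041 - 3241121929827149048040 = 1 (should be 1). ✓

(x_1, y_1) = (19, 6); (x_7, y_7) = (56930852179, 18003116202).


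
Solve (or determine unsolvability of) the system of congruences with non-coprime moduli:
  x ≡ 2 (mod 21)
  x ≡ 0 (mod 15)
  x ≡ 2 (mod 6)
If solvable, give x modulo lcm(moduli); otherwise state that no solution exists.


Moduli 21, 15, 6 are not pairwise coprime, so CRT works modulo lcm(m_i) when all pairwise compatibility conditions hold.
Pairwise compatibility: gcd(m_i, m_j) must divide a_i - a_j for every pair.
Merge one congruence at a time:
  Start: x ≡ 2 (mod 21).
  Combine with x ≡ 0 (mod 15): gcd(21, 15) = 3, and 0 - 2 = -2 is NOT divisible by 3.
    ⇒ system is inconsistent (no integer solution).

No solution (the system is inconsistent).


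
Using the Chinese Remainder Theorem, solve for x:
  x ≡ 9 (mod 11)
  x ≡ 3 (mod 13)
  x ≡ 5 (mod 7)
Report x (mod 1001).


Moduli 11, 13, 7 are pairwise coprime; by CRT there is a unique solution modulo M = 11 · 13 · 7 = 1001.
Solve pairwise, accumulating the modulus:
  Start with x ≡ 9 (mod 11).
  Combine with x ≡ 3 (mod 13): since gcd(11, 13) = 1, we get a unique residue mod 143.
    Write x = 9 + 11·t and substitute into x ≡ 3 (mod 13): 11·t ≡ 3 − 9 = -6 (mod 13).
    Reduce coefficients mod 13: 11·t ≡ 7 (mod 13).
    The inverse of 11 mod 13 is 6 (since 11·6 = 66 = 5·13 + 1), so t ≡ 6·7 = 42 ≡ 3 (mod 13).
    Then x = 9 + 11·3 = 42, valid modulo lcm(11, 13) = 143: x ≡ 42 (mod 143).
  Combine with x ≡ 5 (mod 7): since gcd(143, 7) = 1, we get a unique residue mod 1001.
    Write x = 42 + 143·t and substitute into x ≡ 5 (mod 7): 143·t ≡ 5 − 42 = -37 (mod 7).
    Reduce coefficients mod 7: 3·t ≡ 5 (mod 7).
    The inverse of 3 mod 7 is 5 (since 3·5 = 15 = 2·7 + 1), so t ≡ 5·5 = 25 ≡ 4 (mod 7).
    Then x = 42 + 143·4 = 614, valid modulo lcm(143, 7) = 1001: x ≡ 614 (mod 1001).
Verify: 614 mod 11 = 9 ✓, 614 mod 13 = 3 ✓, 614 mod 7 = 5 ✓.

x ≡ 614 (mod 1001).


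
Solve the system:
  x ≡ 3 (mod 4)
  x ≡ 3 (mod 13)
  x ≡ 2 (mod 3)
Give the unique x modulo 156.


Moduli 4, 13, 3 are pairwise coprime; by CRT there is a unique solution modulo M = 4 · 13 · 3 = 156.
Solve pairwise, accumulating the modulus:
  Start with x ≡ 3 (mod 4).
  Combine with x ≡ 3 (mod 13): since gcd(4, 13) = 1, we get a unique residue mod 52.
    Write x = 3 + 4·t and substitute into x ≡ 3 (mod 13): 4·t ≡ 3 − 3 = 0 (mod 13).
    The inverse of 4 mod 13 is 10 (since 4·10 = 40 = 3·13 + 1), so t ≡ 10·0 = 0 ≡ 0 (mod 13).
    Then x = 3 + 4·0 = 3, valid modulo lcm(4, 13) = 52: x ≡ 3 (mod 52).
  Combine with x ≡ 2 (mod 3): since gcd(52, 3) = 1, we get a unique residue mod 156.
    Write x = 3 + 52·t and substitute into x ≡ 2 (mod 3): 52·t ≡ 2 − 3 = -1 (mod 3).
    Reduce coefficients mod 3: 1·t ≡ 2 (mod 3).
    So t ≡ 2 (mod 3).
    Then x = 3 + 52·2 = 107, valid modulo lcm(52, 3) = 156: x ≡ 107 (mod 156).
Verify: 107 mod 4 = 3 ✓, 107 mod 13 = 3 ✓, 107 mod 3 = 2 ✓.

x ≡ 107 (mod 156).


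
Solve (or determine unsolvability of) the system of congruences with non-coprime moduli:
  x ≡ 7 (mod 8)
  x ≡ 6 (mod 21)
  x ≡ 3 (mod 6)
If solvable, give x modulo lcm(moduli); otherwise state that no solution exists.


Moduli 8, 21, 6 are not pairwise coprime, so CRT works modulo lcm(m_i) when all pairwise compatibility conditions hold.
Pairwise compatibility: gcd(m_i, m_j) must divide a_i - a_j for every pair.
Merge one congruence at a time:
  Start: x ≡ 7 (mod 8).
  Combine with x ≡ 6 (mod 21): gcd(8, 21) = 1; 6 - 7 = -1, which IS divisible by 1, so compatible.
    Write x = 7 + 8·t and substitute into x ≡ 6 (mod 21): 8·t ≡ 6 − 7 = -1 (mod 21).
    Reduce coefficients mod 21: 8·t ≡ 20 (mod 21).
    The inverse of 8 mod 21 is 8 (since 8·8 = 64 = 3·21 + 1), so t ≡ 8·20 = 160 ≡ 13 (mod 21).
    Then x = 7 + 8·13 = 111, valid modulo lcm(8, 21) = 168: x ≡ 111 (mod 168).
  Combine with x ≡ 3 (mod 6): gcd(168, 6) = 6; 3 - 111 = -108, which IS divisible by 6, so compatible.
    Write x = 111 + 168·t and substitute into x ≡ 3 (mod 6): 168·t ≡ 3 − 111 = -108 (mod 6).
    Divide the congruence (and modulus) by g = 6: 28·t ≡ -18 (mod 1).
    Modulo 1 every t works; take t = 0.
    Then x = 111 + 168·0 = 111, valid modulo lcm(168, 6) = 168: x ≡ 111 (mod 168).
Verify: 111 mod 8 = 7, 111 mod 21 = 6, 111 mod 6 = 3.

x ≡ 111 (mod 168).


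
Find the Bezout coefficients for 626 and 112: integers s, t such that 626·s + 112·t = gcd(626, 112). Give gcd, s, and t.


Euclidean algorithm on (626, 112) — divide until remainder is 0:
  626 = 5 · 112 + 66
  112 = 1 · 66 + 46
  66 = 1 · 46 + 20
  46 = 2 · 20 + 6
  20 = 3 · 6 + 2
  6 = 3 · 2 + 0
gcd(626, 112) = 2.
Track Bezout coefficients alongside the remainders: start with r₀ = 626 = a·1 + b·0 (s = 1, t = 0) and r₁ = 112 = a·0 + b·1 (s = 0, t = 1); each new remainder r_{k+1} = r_{k-1} − q_k·r_k inherits s_{k+1} = s_{k-1} − q_k·s_k, t_{k+1} = t_{k-1} − q_k·t_k, so r_k = a·s_k + b·t_k at every step:
  q = 5: r = 66, s = 1 − 5·0 = 1, t = 0 − 5·1 = -5  (check: 626·1 + 112·(-5) = 66)
  q = 1: r = 46, s = 0 − 1·1 = -1, t = 1 − 1·(-5) = 6  (check: 626·(-1) + 112·6 = 46)
  q = 1: r = 20, s = 1 − 1·(-1) = 2, t = -5 − 1·6 = -11  (check: 626·2 + 112·(-11) = 20)
  q = 2: r = 6, s = -1 − 2·2 = -5, t = 6 − 2·(-11) = 28  (check: 626·(-5) + 112·28 = 6)
  q = 3: r = 2, s = 2 − 3·(-5) = 17, t = -11 − 3·28 = -95  (check: 626·17 + 112·(-95) = 2)
The row with r = 2 (the gcd) gives the Bezout coefficients s = 17, t = -95.
Result: 626 · (17) + 112 · (-95) = 2.

gcd(626, 112) = 2; s = 17, t = -95 (check: 626·17 + 112·(-95) = 2).


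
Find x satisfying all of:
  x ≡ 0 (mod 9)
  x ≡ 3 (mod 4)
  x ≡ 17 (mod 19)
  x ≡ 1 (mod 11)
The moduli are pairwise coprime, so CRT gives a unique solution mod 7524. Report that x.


Product of moduli M = 9 · 4 · 19 · 11 = 7524.
Merge one congruence at a time:
  Start: x ≡ 0 (mod 9).
  Combine with x ≡ 3 (mod 4); new modulus lcm = 36.
    Write x = 0 + 9·t and substitute into x ≡ 3 (mod 4): 9·t ≡ 3 − 0 = 3 (mod 4).
    Reduce coefficients mod 4: 1·t ≡ 3 (mod 4).
    So t ≡ 3 (mod 4).
    Then x = 0 + 9·3 = 27, valid modulo lcm(9, 4) = 36: x ≡ 27 (mod 36).
  Combine with x ≡ 17 (mod 19); new modulus lcm = 684.
    Write x = 27 + 36·t and substitute into x ≡ 17 (mod 19): 36·t ≡ 17 − 27 = -10 (mod 19).
    Reduce coefficients mod 19: 17·t ≡ 9 (mod 19).
    The inverse of 17 mod 19 is 9 (since 17·9 = 153 = 8·19 + 1), so t ≡ 9·9 = 81 ≡ 5 (mod 19).
    Then x = 27 + 36·5 = 207, valid modulo lcm(36, 19) = 684: x ≡ 207 (mod 684).
  Combine with x ≡ 1 (mod 11); new modulus lcm = 7524.
    Write x = 207 + 684·t and substitute into x ≡ 1 (mod 11): 684·t ≡ 1 − 207 = -206 (mod 11).
    Reduce coefficients mod 11: 2·t ≡ 3 (mod 11).
    The inverse of 2 mod 11 is 6 (since 2·6 = 12 = 1·11 + 1), so t ≡ 6·3 = 18 ≡ 7 (mod 11).
    Then x = 207 + 684·7 = 4995, valid modulo lcm(684, 11) = 7524: x ≡ 4995 (mod 7524).
Verify against each original: 4995 mod 9 = 0, 4995 mod 4 = 3, 4995 mod 19 = 17, 4995 mod 11 = 1.

x ≡ 4995 (mod 7524).


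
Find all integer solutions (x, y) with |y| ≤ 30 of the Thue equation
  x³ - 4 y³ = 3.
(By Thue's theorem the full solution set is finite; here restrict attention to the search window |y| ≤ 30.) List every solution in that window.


The equation is x³ - 4y³ = 3. For fixed y, x³ = 4·y³ + 3, so a solution requires the RHS to be a perfect cube.
Strategy: iterate y from -30 to 30, compute RHS = 4·y³ + 3, and check whether it is a (positive or negative) perfect cube.
Check small values of y:
  y = 0: RHS = 3 is not a perfect cube.
  y = 1: RHS = 7 is not a perfect cube.
  y = -1: RHS = -1 = (-1)³ ⇒ x = -1 works.
  y = 2: RHS = 35 is not a perfect cube.
  y = -2: RHS = -29 is not a perfect cube.
  y = 3: RHS = 111 is not a perfect cube.
  y = -3: RHS = -105 is not a perfect cube.
Continuing the search up to |y| = 30 finds no further solutions beyond those listed.
Collected solutions: (-1, -1).

Solutions (with |y| ≤ 30): (-1, -1).


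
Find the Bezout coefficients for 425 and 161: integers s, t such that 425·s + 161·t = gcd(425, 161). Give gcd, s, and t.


Euclidean algorithm on (425, 161) — divide until remainder is 0:
  425 = 2 · 161 + 103
  161 = 1 · 103 + 58
  103 = 1 · 58 + 45
  58 = 1 · 45 + 13
  45 = 3 · 13 + 6
  13 = 2 · 6 + 1
  6 = 6 · 1 + 0
gcd(425, 161) = 1.
Track Bezout coefficients alongside the remainders: start with r₀ = 425 = a·1 + b·0 (s = 1, t = 0) and r₁ = 161 = a·0 + b·1 (s = 0, t = 1); each new remainder r_{k+1} = r_{k-1} − q_k·r_k inherits s_{k+1} = s_{k-1} − q_k·s_k, t_{k+1} = t_{k-1} − q_k·t_k, so r_k = a·s_k + b·t_k at every step:
  q = 2: r = 103, s = 1 − 2·0 = 1, t = 0 − 2·1 = -2  (check: 425·1 + 161·(-2) = 103)
  q = 1: r = 58, s = 0 − 1·1 = -1, t = 1 − 1·(-2) = 3  (check: 425·(-1) + 161·3 = 58)
  q = 1: r = 45, s = 1 − 1·(-1) = 2, t = -2 − 1·3 = -5  (check: 425·2 + 161·(-5) = 45)
  q = 1: r = 13, s = -1 − 1·2 = -3, t = 3 − 1·(-5) = 8  (check: 425·(-3) + 161·8 = 13)
  q = 3: r = 6, s = 2 − 3·(-3) = 11, t = -5 − 3·8 = -29  (check: 425·11 + 161·(-29) = 6)
  q = 2: r = 1, s = -3 − 2·11 = -25, t = 8 − 2·(-29) = 66  (check: 425·(-25) + 161·66 = 1)
The row with r = 1 (the gcd) gives the Bezout coefficients s = -25, t = 66.
Result: 425 · (-25) + 161 · (66) = 1.

gcd(425, 161) = 1; s = -25, t = 66 (check: 425·(-25) + 161·66 = 1).


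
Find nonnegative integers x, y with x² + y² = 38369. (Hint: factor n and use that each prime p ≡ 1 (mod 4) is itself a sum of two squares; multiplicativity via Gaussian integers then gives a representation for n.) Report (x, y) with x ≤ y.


Step 1: Factor n = 38369 = 17 · 37 · 61.
Step 2: Check the mod-4 condition on each prime factor: 17 ≡ 1 (mod 4), exponent 1; 37 ≡ 1 (mod 4), exponent 1; 61 ≡ 1 (mod 4), exponent 1.
All primes ≡ 3 (mod 4) appear to even exponent (or don't appear), so by the two-squares theorem n IS expressible as a sum of two squares.
Step 3: Build a representation. Here n = 17 · 37 · 61 is a product of primes ≡ 1 (mod 4). Each prime p ≡ 1 (mod 4) is itself a sum of two squares; find a² by testing p − a² for a perfect square:
  17: 17 − 1² = 16 = 4² ⇒ 17 = 1² + 4².
  37: 37 − 1² = 36 = 6² ⇒ 37 = 1² + 6².
  61: 61 − 1² = 60, 61 − 2² = 57, 61 − 3² = 52, 61 − 4² = 45, 61 − 5² = 36 = 6² ⇒ 61 = 5² + 6².
  Combine using the Brahmagupta–Fibonacci identity (a² + b²)(c² + d²) = (ac − bd)² + (ad + bc)² = (ac + bd)² + (ad − bc)²:
  17 · 37 = 629: from (1² + 4²)(1² + 6²), take (1·1 − 4·6, 1·6 + 4·1) = (1 − 24, 6 + 4) = (-23, 10); dropping signs (only squares matter) gives (23, 10); check 23² + 10² = 529 + 100 = 629 ✓.
  629 · 61 = 38369: from (23² + 10²)(5² + 6²), take (23·5 − 10·6, 23·6 + 10·5) = (115 − 60, 138 + 50) = (55, 188); check 55² + 188² = 3025 + 35344 = 38369 ✓.
Step 4: Order so x ≤ y and verify: 55² + 188² = 3025 + 35344 = 38369 = n. ✓

n = 38369 = 55² + 188² (one valid representation with x ≤ y).


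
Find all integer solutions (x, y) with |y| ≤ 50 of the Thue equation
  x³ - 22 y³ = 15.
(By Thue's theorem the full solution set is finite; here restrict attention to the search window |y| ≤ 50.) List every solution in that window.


The equation is x³ - 22y³ = 15. For fixed y, x³ = 22·y³ + 15, so a solution requires the RHS to be a perfect cube.
Strategy: iterate y from -50 to 50, compute RHS = 22·y³ + 15, and check whether it is a (positive or negative) perfect cube.
Check small values of y:
  y = 0: RHS = 15 is not a perfect cube.
  y = 1: RHS = 37 is not a perfect cube.
  y = -1: RHS = -7 is not a perfect cube.
  y = 2: RHS = 191 is not a perfect cube.
  y = -2: RHS = -161 is not a perfect cube.
  y = 3: RHS = 609 is not a perfect cube.
  y = -3: RHS = -579 is not a perfect cube.
Continuing the search up to |y| = 50 finds no solutions either.
No (x, y) in the scanned range satisfies the equation.

No integer solutions with |y| ≤ 50.


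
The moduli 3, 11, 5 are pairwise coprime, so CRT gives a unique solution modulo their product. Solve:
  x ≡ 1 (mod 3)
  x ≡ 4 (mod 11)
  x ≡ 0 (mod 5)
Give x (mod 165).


Moduli 3, 11, 5 are pairwise coprime; by CRT there is a unique solution modulo M = 3 · 11 · 5 = 165.
Solve pairwise, accumulating the modulus:
  Start with x ≡ 1 (mod 3).
  Combine with x ≡ 4 (mod 11): since gcd(3, 11) = 1, we get a unique residue mod 33.
    Write x = 1 + 3·t and substitute into x ≡ 4 (mod 11): 3·t ≡ 4 − 1 = 3 (mod 11).
    The inverse of 3 mod 11 is 4 (since 3·4 = 12 = 1·11 + 1), so t ≡ 4·3 = 12 ≡ 1 (mod 11).
    Then x = 1 + 3·1 = 4, valid modulo lcm(3, 11) = 33: x ≡ 4 (mod 33).
  Combine with x ≡ 0 (mod 5): since gcd(33, 5) = 1, we get a unique residue mod 165.
    Write x = 4 + 33·t and substitute into x ≡ 0 (mod 5): 33·t ≡ 0 − 4 = -4 (mod 5).
    Reduce coefficients mod 5: 3·t ≡ 1 (mod 5).
    The inverse of 3 mod 5 is 2 (since 3·2 = 6 = 1·5 + 1), so t ≡ 2·1 = 2 ≡ 2 (mod 5).
    Then x = 4 + 33·2 = 70, valid modulo lcm(33, 5) = 165: x ≡ 70 (mod 165).
Verify: 70 mod 3 = 1 ✓, 70 mod 11 = 4 ✓, 70 mod 5 = 0 ✓.

x ≡ 70 (mod 165).


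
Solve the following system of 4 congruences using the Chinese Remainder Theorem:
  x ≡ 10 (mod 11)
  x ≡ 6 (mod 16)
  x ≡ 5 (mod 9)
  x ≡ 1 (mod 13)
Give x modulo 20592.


Product of moduli M = 11 · 16 · 9 · 13 = 20592.
Merge one congruence at a time:
  Start: x ≡ 10 (mod 11).
  Combine with x ≡ 6 (mod 16); new modulus lcm = 176.
    Write x = 10 + 11·t and substitute into x ≡ 6 (mod 16): 11·t ≡ 6 − 10 = -4 (mod 16).
    Reduce coefficients mod 16: 11·t ≡ 12 (mod 16).
    The inverse of 11 mod 16 is 3 (since 11·3 = 33 = 2·16 + 1), so t ≡ 3·12 = 36 ≡ 4 (mod 16).
    Then x = 10 + 11·4 = 54, valid modulo lcm(11, 16) = 176: x ≡ 54 (mod 176).
  Combine with x ≡ 5 (mod 9); new modulus lcm = 1584.
    Write x = 54 + 176·t and substitute into x ≡ 5 (mod 9): 176·t ≡ 5 − 54 = -49 (mod 9).
    Reduce coefficients mod 9: 5·t ≡ 5 (mod 9).
    The inverse of 5 mod 9 is 2 (since 5·2 = 10 = 1·9 + 1), so t ≡ 2·5 = 10 ≡ 1 (mod 9).
    Then x = 54 + 176·1 = 230, valid modulo lcm(176, 9) = 1584: x ≡ 230 (mod 1584).
  Combine with x ≡ 1 (mod 13); new modulus lcm = 20592.
    Write x = 230 + 1584·t and substitute into x ≡ 1 (mod 13): 1584·t ≡ 1 − 230 = -229 (mod 13).
    Reduce coefficients mod 13: 11·t ≡ 5 (mod 13).
    The inverse of 11 mod 13 is 6 (since 11·6 = 66 = 5·13 + 1), so t ≡ 6·5 = 30 ≡ 4 (mod 13).
    Then x = 230 + 1584·4 = 6566, valid modulo lcm(1584, 13) = 20592: x ≡ 6566 (mod 20592).
Verify against each original: 6566 mod 11 = 10, 6566 mod 16 = 6, 6566 mod 9 = 5, 6566 mod 13 = 1.

x ≡ 6566 (mod 20592).


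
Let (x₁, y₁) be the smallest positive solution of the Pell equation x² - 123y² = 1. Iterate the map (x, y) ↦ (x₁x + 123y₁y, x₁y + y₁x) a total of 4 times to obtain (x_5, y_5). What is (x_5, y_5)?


Step 1: Find the fundamental solution (x₁, y₁) of x² - 123y² = 1.
  Expand √123 as a continued fraction. a₀ = ⌊√123⌋ = 11; iterate m_{k+1} = d_k·a_k − m_k, d_{k+1} = (123 − m_{k+1}²)/d_k, a_{k+1} = ⌊(a₀ + m_{k+1})/d_{k+1}⌋ (starting m₀ = 0, d₀ = 1), with convergents p_k = a_k·p_{k-1} + p_{k-2}, q_k = a_k·q_{k-1} + q_{k-2} (p₋₁ = 1, q₋₁ = 0):
  k = 0: a₀ = 11; p₀/q₀ = 11/1; p₀² − 123·q₀² = 121 − 123 = -2.
  k = 1: m = 11, d = 2, a = ⌊(11 + 11)/2⌋ = 11; p/q = (11·11 + 1)/(11·1 + 0) = 122/11; p² − 123·q² = 14884 − 14883 = 1.
  The first convergent with p² − 123·q² = 1 gives the fundamental solution (x₁, y₁) = (122, 11).
Step 2: Apply the recurrence (x_{n+1}, y_{n+1}) = (x₁x_n + 123y₁y_n, x₁y_n + y₁x_n) repeatedly.
  From (x_1, y_1) = (122, 11): x_2 = 122·122 + 123·11·11 = 29767; y_2 = 122·11 + 11·122 = 2684.
  From (x_2, y_2) = (29767, 2684): x_3 = 122·29767 + 123·11·2684 = 7263026; y_3 = 122·2684 + 11·29767 = 654885.
  From (x_3, y_3) = (7263026, 654885): x_4 = 122·7263026 + 123·11·654885 = 1772148577; y_4 = 122·654885 + 11·7263026 = 159789256.
  From (x_4, y_4) = (1772148577, 159789256): x_5 = 122·1772148577 + 123·11·159789256 = 432396989762; y_5 = 122·159789256 + 11·1772148577 = 38987923579.
Step 3: Verify x_5² - 123·y_5² = 186967156755239132816644 - 186967156755239132816643 = 1 (should be 1). ✓

(x_1, y_1) = (122, 11); (x_5, y_5) = (432396989762, 38987923579).


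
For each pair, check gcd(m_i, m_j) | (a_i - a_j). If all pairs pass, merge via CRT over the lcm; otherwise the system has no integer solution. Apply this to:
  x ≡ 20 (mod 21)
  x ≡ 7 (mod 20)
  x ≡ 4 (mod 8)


Moduli 21, 20, 8 are not pairwise coprime, so CRT works modulo lcm(m_i) when all pairwise compatibility conditions hold.
Pairwise compatibility: gcd(m_i, m_j) must divide a_i - a_j for every pair.
Merge one congruence at a time:
  Start: x ≡ 20 (mod 21).
  Combine with x ≡ 7 (mod 20): gcd(21, 20) = 1; 7 - 20 = -13, which IS divisible by 1, so compatible.
    Write x = 20 + 21·t and substitute into x ≡ 7 (mod 20): 21·t ≡ 7 − 20 = -13 (mod 20).
    Reduce coefficients mod 20: 1·t ≡ 7 (mod 20).
    So t ≡ 7 (mod 20).
    Then x = 20 + 21·7 = 167, valid modulo lcm(21, 20) = 420: x ≡ 167 (mod 420).
  Combine with x ≡ 4 (mod 8): gcd(420, 8) = 4, and 4 - 167 = -163 is NOT divisible by 4.
    ⇒ system is inconsistent (no integer solution).

No solution (the system is inconsistent).


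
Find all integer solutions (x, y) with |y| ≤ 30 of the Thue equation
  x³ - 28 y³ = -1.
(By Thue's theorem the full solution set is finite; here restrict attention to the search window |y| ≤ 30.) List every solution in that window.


The equation is x³ - 28y³ = -1. For fixed y, x³ = 28·y³ − 1, so a solution requires the RHS to be a perfect cube.
Strategy: iterate y from -30 to 30, compute RHS = 28·y³ − 1, and check whether it is a (positive or negative) perfect cube.
Check small values of y:
  y = 0: RHS = -1 = (-1)³ ⇒ x = -1 works.
  y = 1: RHS = 27 = (3)³ ⇒ x = 3 works.
  y = -1: RHS = -29 is not a perfect cube.
  y = 2: RHS = 223 is not a perfect cube.
  y = -2: RHS = -225 is not a perfect cube.
  y = 3: RHS = 755 is not a perfect cube.
  y = -3: RHS = -757 is not a perfect cube.
Continuing the search up to |y| = 30 finds no further solutions beyond those listed.
Collected solutions: (-1, 0), (3, 1).

Solutions (with |y| ≤ 30): (-1, 0), (3, 1).


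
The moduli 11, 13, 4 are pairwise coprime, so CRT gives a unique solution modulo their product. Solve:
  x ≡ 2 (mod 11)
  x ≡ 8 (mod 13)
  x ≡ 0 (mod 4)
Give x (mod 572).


Moduli 11, 13, 4 are pairwise coprime; by CRT there is a unique solution modulo M = 11 · 13 · 4 = 572.
Solve pairwise, accumulating the modulus:
  Start with x ≡ 2 (mod 11).
  Combine with x ≡ 8 (mod 13): since gcd(11, 13) = 1, we get a unique residue mod 143.
    Write x = 2 + 11·t and substitute into x ≡ 8 (mod 13): 11·t ≡ 8 − 2 = 6 (mod 13).
    The inverse of 11 mod 13 is 6 (since 11·6 = 66 = 5·13 + 1), so t ≡ 6·6 = 36 ≡ 10 (mod 13).
    Then x = 2 + 11·10 = 112, valid modulo lcm(11, 13) = 143: x ≡ 112 (mod 143).
  Combine with x ≡ 0 (mod 4): since gcd(143, 4) = 1, we get a unique residue mod 572.
    Write x = 112 + 143·t and substitute into x ≡ 0 (mod 4): 143·t ≡ 0 − 112 = -112 (mod 4).
    Reduce coefficients mod 4: 3·t ≡ 0 (mod 4).
    The inverse of 3 mod 4 is 3 (since 3·3 = 9 = 2·4 + 1), so t ≡ 3·0 = 0 ≡ 0 (mod 4).
    Then x = 112 + 143·0 = 112, valid modulo lcm(143, 4) = 572: x ≡ 112 (mod 572).
Verify: 112 mod 11 = 2 ✓, 112 mod 13 = 8 ✓, 112 mod 4 = 0 ✓.

x ≡ 112 (mod 572).


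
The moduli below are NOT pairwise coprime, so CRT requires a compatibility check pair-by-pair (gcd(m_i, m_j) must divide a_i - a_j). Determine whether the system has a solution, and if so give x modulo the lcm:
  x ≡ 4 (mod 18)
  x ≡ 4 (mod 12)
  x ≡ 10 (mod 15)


Moduli 18, 12, 15 are not pairwise coprime, so CRT works modulo lcm(m_i) when all pairwise compatibility conditions hold.
Pairwise compatibility: gcd(m_i, m_j) must divide a_i - a_j for every pair.
Merge one congruence at a time:
  Start: x ≡ 4 (mod 18).
  Combine with x ≡ 4 (mod 12): gcd(18, 12) = 6; 4 - 4 = 0, which IS divisible by 6, so compatible.
    Write x = 4 + 18·t and substitute into x ≡ 4 (mod 12): 18·t ≡ 4 − 4 = 0 (mod 12).
    Divide the congruence (and modulus) by g = 6: 3·t ≡ 0 (mod 2).
    Reduce coefficients mod 2: 1·t ≡ 0 (mod 2).
    So t ≡ 0 (mod 2).
    Then x = 4 + 18·0 = 4, valid modulo lcm(18, 12) = 36: x ≡ 4 (mod 36).
  Combine with x ≡ 10 (mod 15): gcd(36, 15) = 3; 10 - 4 = 6, which IS divisible by 3, so compatible.
    Write x = 4 + 36·t and substitute into x ≡ 10 (mod 15): 36·t ≡ 10 − 4 = 6 (mod 15).
    Divide the congruence (and modulus) by g = 3: 12·t ≡ 2 (mod 5).
    Reduce coefficients mod 5: 2·t ≡ 2 (mod 5).
    The inverse of 2 mod 5 is 3 (since 2·3 = 6 = 1·5 + 1), so t ≡ 3·2 = 6 ≡ 1 (mod 5).
    Then x = 4 + 36·1 = 40, valid modulo lcm(36, 15) = 180: x ≡ 40 (mod 180).
Verify: 40 mod 18 = 4, 40 mod 12 = 4, 40 mod 15 = 10.

x ≡ 40 (mod 180).


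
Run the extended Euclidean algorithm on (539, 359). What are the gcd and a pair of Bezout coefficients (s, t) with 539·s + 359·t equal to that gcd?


Euclidean algorithm on (539, 359) — divide until remainder is 0:
  539 = 1 · 359 + 180
  359 = 1 · 180 + 179
  180 = 1 · 179 + 1
  179 = 179 · 1 + 0
gcd(539, 359) = 1.
Track Bezout coefficients alongside the remainders: start with r₀ = 539 = a·1 + b·0 (s = 1, t = 0) and r₁ = 359 = a·0 + b·1 (s = 0, t = 1); each new remainder r_{k+1} = r_{k-1} − q_k·r_k inherits s_{k+1} = s_{k-1} − q_k·s_k, t_{k+1} = t_{k-1} − q_k·t_k, so r_k = a·s_k + b·t_k at every step:
  q = 1: r = 180, s = 1 − 1·0 = 1, t = 0 − 1·1 = -1  (check: 539·1 + 359·(-1) = 180)
  q = 1: r = 179, s = 0 − 1·1 = -1, t = 1 − 1·(-1) = 2  (check: 539·(-1) + 359·2 = 179)
  q = 1: r = 1, s = 1 − 1·(-1) = 2, t = -1 − 1·2 = -3  (check: 539·2 + 359·(-3) = 1)
The row with r = 1 (the gcd) gives the Bezout coefficients s = 2, t = -3.
Result: 539 · (2) + 359 · (-3) = 1.

gcd(539, 359) = 1; s = 2, t = -3 (check: 539·2 + 359·(-3) = 1).


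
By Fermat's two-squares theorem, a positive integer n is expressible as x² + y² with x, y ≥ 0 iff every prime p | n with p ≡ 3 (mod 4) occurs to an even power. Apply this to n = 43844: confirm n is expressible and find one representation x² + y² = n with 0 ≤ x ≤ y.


Step 1: Factor n = 43844 = 2^2 · 97 · 113.
Step 2: Check the mod-4 condition on each prime factor: 2 = 2 (special); 97 ≡ 1 (mod 4), exponent 1; 113 ≡ 1 (mod 4), exponent 1.
All primes ≡ 3 (mod 4) appear to even exponent (or don't appear), so by the two-squares theorem n IS expressible as a sum of two squares.
Step 3: Build a representation. Group n = k² · m with k = 2 and m = 97 · 113 = 10961 (a product of primes ≡ 1 (mod 4)); a representation of m scales to one of n via (k·x)² + (k·y)² = k²(x² + y²). Each prime p ≡ 1 (mod 4) is itself a sum of two squares; find a² by testing p − a² for a perfect square:
  97: 97 − 1² = 96, 97 − 2² = 93, 97 − 3² = 88, 97 − 4² = 81 = 9² ⇒ 97 = 4² + 9².
  113: 113 − 1² = 112, 113 − 2² = 109, 113 − 3² = 104, 113 − 4² = 97, 113 − 5² = 88, 113 − 6² = 77, 113 − 7² = 64 = 8² ⇒ 113 = 7² + 8².
  Combine using the Brahmagupta–Fibonacci identity (a² + b²)(c² + d²) = (ac − bd)² + (ad + bc)² = (ac + bd)² + (ad − bc)²:
  97 · 113 = 10961: from (4² + 9²)(7² + 8²), take (4·7 − 9·8, 4·8 + 9·7) = (28 − 72, 32 + 63) = (-44, 95); dropping signs (only squares matter) gives (44, 95); check 44² + 95² = 1936 + 9025 = 10961 ✓.
  Scale by k = 2: (2·44, 2·95) = (88, 190).
Step 4: Order so x ≤ y and verify: 88² + 190² = 7744 + 36100 = 43844 = n. ✓

n = 43844 = 88² + 190² (one valid representation with x ≤ y).


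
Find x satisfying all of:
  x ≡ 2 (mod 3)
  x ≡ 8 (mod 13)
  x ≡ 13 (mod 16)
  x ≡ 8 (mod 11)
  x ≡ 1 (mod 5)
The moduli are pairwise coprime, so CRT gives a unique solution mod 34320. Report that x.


Product of moduli M = 3 · 13 · 16 · 11 · 5 = 34320.
Merge one congruence at a time:
  Start: x ≡ 2 (mod 3).
  Combine with x ≡ 8 (mod 13); new modulus lcm = 39.
    Write x = 2 + 3·t and substitute into x ≡ 8 (mod 13): 3·t ≡ 8 − 2 = 6 (mod 13).
    The inverse of 3 mod 13 is 9 (since 3·9 = 27 = 2·13 + 1), so t ≡ 9·6 = 54 ≡ 2 (mod 13).
    Then x = 2 + 3·2 = 8, valid modulo lcm(3, 13) = 39: x ≡ 8 (mod 39).
  Combine with x ≡ 13 (mod 16); new modulus lcm = 624.
    Write x = 8 + 39·t and substitute into x ≡ 13 (mod 16): 39·t ≡ 13 − 8 = 5 (mod 16).
    Reduce coefficients mod 16: 7·t ≡ 5 (mod 16).
    The inverse of 7 mod 16 is 7 (since 7·7 = 49 = 3·16 + 1), so t ≡ 7·5 = 35 ≡ 3 (mod 16).
    Then x = 8 + 39·3 = 125, valid modulo lcm(39, 16) = 624: x ≡ 125 (mod 624).
  Combine with x ≡ 8 (mod 11); new modulus lcm = 6864.
    Write x = 125 + 624·t and substitute into x ≡ 8 (mod 11): 624·t ≡ 8 − 125 = -117 (mod 11).
    Reduce coefficients mod 11: 8·t ≡ 4 (mod 11).
    The inverse of 8 mod 11 is 7 (since 8·7 = 56 = 5·11 + 1), so t ≡ 7·4 = 28 ≡ 6 (mod 11).
    Then x = 125 + 624·6 = 3869, valid modulo lcm(624, 11) = 6864: x ≡ 3869 (mod 6864).
  Combine with x ≡ 1 (mod 5); new modulus lcm = 34320.
    Write x = 3869 + 6864·t and substitute into x ≡ 1 (mod 5): 6864·t ≡ 1 − 3869 = -3868 (mod 5).
    Reduce coefficients mod 5: 4·t ≡ 2 (mod 5).
    The inverse of 4 mod 5 is 4 (since 4·4 = 16 = 3·5 + 1), so t ≡ 4·2 = 8 ≡ 3 (mod 5).
    Then x = 3869 + 6864·3 = 24461, valid modulo lcm(6864, 5) = 34320: x ≡ 24461 (mod 34320).
Verify against each original: 24461 mod 3 = 2, 24461 mod 13 = 8, 24461 mod 16 = 13, 24461 mod 11 = 8, 24461 mod 5 = 1.

x ≡ 24461 (mod 34320).


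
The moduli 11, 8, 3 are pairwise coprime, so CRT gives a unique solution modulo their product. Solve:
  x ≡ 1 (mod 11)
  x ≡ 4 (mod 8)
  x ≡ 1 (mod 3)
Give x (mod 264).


Moduli 11, 8, 3 are pairwise coprime; by CRT there is a unique solution modulo M = 11 · 8 · 3 = 264.
Solve pairwise, accumulating the modulus:
  Start with x ≡ 1 (mod 11).
  Combine with x ≡ 4 (mod 8): since gcd(11, 8) = 1, we get a unique residue mod 88.
    Write x = 1 + 11·t and substitute into x ≡ 4 (mod 8): 11·t ≡ 4 − 1 = 3 (mod 8).
    Reduce coefficients mod 8: 3·t ≡ 3 (mod 8).
    The inverse of 3 mod 8 is 3 (since 3·3 = 9 = 1·8 + 1), so t ≡ 3·3 = 9 ≡ 1 (mod 8).
    Then x = 1 + 11·1 = 12, valid modulo lcm(11, 8) = 88: x ≡ 12 (mod 88).
  Combine with x ≡ 1 (mod 3): since gcd(88, 3) = 1, we get a unique residue mod 264.
    Write x = 12 + 88·t and substitute into x ≡ 1 (mod 3): 88·t ≡ 1 − 12 = -11 (mod 3).
    Reduce coefficients mod 3: 1·t ≡ 1 (mod 3).
    So t ≡ 1 (mod 3).
    Then x = 12 + 88·1 = 100, valid modulo lcm(88, 3) = 264: x ≡ 100 (mod 264).
Verify: 100 mod 11 = 1 ✓, 100 mod 8 = 4 ✓, 100 mod 3 = 1 ✓.

x ≡ 100 (mod 264).


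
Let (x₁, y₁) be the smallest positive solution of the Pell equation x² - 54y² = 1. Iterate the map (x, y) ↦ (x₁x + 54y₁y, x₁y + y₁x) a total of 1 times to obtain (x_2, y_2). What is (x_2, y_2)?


Step 1: Find the fundamental solution (x₁, y₁) of x² - 54y² = 1.
  Expand √54 as a continued fraction. a₀ = ⌊√54⌋ = 7; iterate m_{k+1} = d_k·a_k − m_k, d_{k+1} = (54 − m_{k+1}²)/d_k, a_{k+1} = ⌊(a₀ + m_{k+1})/d_{k+1}⌋ (starting m₀ = 0, d₀ = 1), with convergents p_k = a_k·p_{k-1} + p_{k-2}, q_k = a_k·q_{k-1} + q_{k-2} (p₋₁ = 1, q₋₁ = 0):
  k = 0: a₀ = 7; p₀/q₀ = 7/1; p₀² − 54·q₀² = 49 − 54 = -5.
  k = 1: m = 7, d = 5, a = ⌊(7 + 7)/5⌋ = 2; p/q = (2·7 + 1)/(2·1 + 0) = 15/2; p² − 54·q² = 225 − 216 = 9.
  k = 2: m = 3, d = 9, a = ⌊(7 + 3)/9⌋ = 1; p/q = (1·15 + 7)/(1·2 + 1) = 22/3; p² − 54·q² = 484 − 486 = -2.
  k = 3: m = 6, d = 2, a = ⌊(7 + 6)/2⌋ = 6; p/q = (6·22 + 15)/(6·3 + 2) = 147/20; p² − 54·q² = 21609 − 21600 = 9.
  k = 4: m = 6, d = 9, a = ⌊(7 + 6)/9⌋ = 1; p/q = (1·147 + 22)/(1·20 + 3) = 169/23; p² − 54·q² = 28561 − 28566 = -5.
  k = 5: m = 3, d = 5, a = ⌊(7 + 3)/5⌋ = 2; p/q = (2·169 + 147)/(2·23 + 20) = 485/66; p² − 54·q² = 235225 − 235224 = 1.
  The first convergent with p² − 54·q² = 1 gives the fundamental solution (x₁, y₁) = (485, 66).
Step 2: Apply the recurrence (x_{n+1}, y_{n+1}) = (x₁x_n + 54y₁y_n, x₁y_n + y₁x_n) repeatedly.
  From (x_1, y_1) = (485, 66): x_2 = 485·485 + 54·66·66 = 470449; y_2 = 485·66 + 66·485 = 64020.
Step 3: Verify x_2² - 54·y_2² = 221322261601 - 221322261600 = 1 (should be 1). ✓

(x_1, y_1) = (485, 66); (x_2, y_2) = (470449, 64020).
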